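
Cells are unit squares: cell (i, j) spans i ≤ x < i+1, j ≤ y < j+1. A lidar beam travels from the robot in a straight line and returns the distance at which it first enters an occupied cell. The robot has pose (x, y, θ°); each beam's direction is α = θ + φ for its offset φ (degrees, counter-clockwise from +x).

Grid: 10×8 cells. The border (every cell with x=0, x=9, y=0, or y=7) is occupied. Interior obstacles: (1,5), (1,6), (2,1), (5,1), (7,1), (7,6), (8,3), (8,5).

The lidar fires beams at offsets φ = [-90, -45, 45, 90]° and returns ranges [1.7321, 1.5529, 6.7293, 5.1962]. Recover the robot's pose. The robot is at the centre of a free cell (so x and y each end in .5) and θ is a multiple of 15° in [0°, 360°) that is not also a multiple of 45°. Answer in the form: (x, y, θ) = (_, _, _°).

(x, y, θ) = (2.5, 3.5, 300°)

Candidates: 40 free-cell centres × 16 headings = 640 poses. Raycast each; keep the one whose scan matches to 4 dp.
  (7.5, 3.5, 345°): beam 1 = 1.5529 ≠ 1.7321 ✗
  (5.5, 3.5, 255°): beam 1 = 4.6587 ≠ 1.7321 ✗
  (2.5, 2.5, 210°): beam 1 = 2.8868 ≠ 1.7321 ✗
  …
  (2.5, 3.5, 300°): r_1=1.7321, r_2=1.5529, r_3=6.7293, r_4=5.1962 — all match ✓
No second candidate reproduces the full scan.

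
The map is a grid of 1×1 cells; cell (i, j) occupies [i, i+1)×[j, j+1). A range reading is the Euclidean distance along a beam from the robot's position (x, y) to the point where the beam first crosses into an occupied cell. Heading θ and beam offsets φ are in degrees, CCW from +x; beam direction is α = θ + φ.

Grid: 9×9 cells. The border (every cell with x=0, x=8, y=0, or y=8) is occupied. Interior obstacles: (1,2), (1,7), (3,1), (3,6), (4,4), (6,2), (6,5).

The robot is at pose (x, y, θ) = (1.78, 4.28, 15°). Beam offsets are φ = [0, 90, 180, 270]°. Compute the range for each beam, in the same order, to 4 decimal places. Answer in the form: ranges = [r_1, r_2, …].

beam 1: φ=0°, α=15°
  d=(0.9659,0.2588)  start (1,4)  tX=0.2278 tY=2.7819  stride 1/|dx|=1.0353 1/|dy|=3.8637
    cross x-line → (2,4), t=0.2278
    cross x-line → (3,4), t=1.2630
    cross x-line → (4,4), t=2.2983 (wall)
  → r_1 = 2.2983
beam 2: φ=90°, α=105°
  d=(-0.2588,0.9659)  start (1,4)  tX=3.0137 tY=0.7454  stride 1/|dx|=3.8637 1/|dy|=1.0353
    cross y-line → (1,5), t=0.7454
    cross y-line → (1,6), t=1.7807
    cross y-line → (1,7), t=2.8160 (wall)
  → r_2 = 2.8160
beam 3: φ=180°, α=195°
  d=(-0.9659,-0.2588)  start (1,4)  tX=0.8075 tY=1.0818  stride 1/|dx|=1.0353 1/|dy|=3.8637
    cross x-line → (0,4), t=0.8075 (wall)
  → r_3 = 0.8075
beam 4: φ=270°, α=285°
  d=(0.2588,-0.9659)  start (1,4)  tX=0.8500 tY=0.2899  stride 1/|dx|=3.8637 1/|dy|=1.0353
    cross y-line → (1,3), t=0.2899
    cross x-line → (2,3), t=0.8500
    cross y-line → (2,2), t=1.3252
    cross y-line → (2,1), t=2.3604
    cross y-line → (2,0), t=3.3957 (wall)
  → r_4 = 3.3957

ranges = [2.2983, 2.8160, 0.8075, 3.3957]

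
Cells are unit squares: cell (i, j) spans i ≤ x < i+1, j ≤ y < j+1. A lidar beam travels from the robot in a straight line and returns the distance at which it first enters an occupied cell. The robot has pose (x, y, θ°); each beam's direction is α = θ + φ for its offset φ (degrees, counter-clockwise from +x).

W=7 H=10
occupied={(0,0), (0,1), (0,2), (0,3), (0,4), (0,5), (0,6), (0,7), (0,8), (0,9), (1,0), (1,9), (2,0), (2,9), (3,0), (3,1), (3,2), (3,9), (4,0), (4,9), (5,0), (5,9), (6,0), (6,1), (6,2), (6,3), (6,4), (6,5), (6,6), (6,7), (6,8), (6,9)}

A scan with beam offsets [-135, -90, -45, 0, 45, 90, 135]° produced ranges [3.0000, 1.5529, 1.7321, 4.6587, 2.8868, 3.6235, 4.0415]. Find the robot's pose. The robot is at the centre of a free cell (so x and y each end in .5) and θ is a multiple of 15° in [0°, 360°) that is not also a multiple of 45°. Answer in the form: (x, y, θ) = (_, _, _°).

(x, y, θ) = (2.5, 5.5, 255°)

The pose lattice has 38·16 = 608 candidates. Test each by forward raycasting.
  (5.5, 7.5, 345°): beam 1 = 5.1962 ≠ 3.0000 ✗
  (2.5, 2.5, 120°): beam 1 = 0.5176 ≠ 3.0000 ✗
  (3.5, 7.5, 330°): beam 1 = 2.5882 ≠ 3.0000 ✗
  (4.5, 7.5, 30°): beam 1 = 4.6587 ≠ 3.0000 ✗
  …
  (2.5, 5.5, 255°): r_1=3.0000, r_2=1.5529, r_3=1.7321, r_4=4.6587, r_5=2.8868, r_6=3.6235, r_7=4.0415 — all match ✓
No second candidate reproduces the full scan.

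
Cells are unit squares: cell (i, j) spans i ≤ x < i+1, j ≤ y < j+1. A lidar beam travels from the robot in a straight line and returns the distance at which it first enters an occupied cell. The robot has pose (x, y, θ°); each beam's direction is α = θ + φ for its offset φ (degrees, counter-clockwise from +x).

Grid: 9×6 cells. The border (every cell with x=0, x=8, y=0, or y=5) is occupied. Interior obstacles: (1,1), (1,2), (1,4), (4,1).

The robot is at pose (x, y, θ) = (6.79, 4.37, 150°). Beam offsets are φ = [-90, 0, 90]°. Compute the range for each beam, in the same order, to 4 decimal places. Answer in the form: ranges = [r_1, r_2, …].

beam 1: φ=-90°, α=60°
  direction (0.5000, 0.8660); cell (6,4); t to first gridline: x 0.4200, y 0.7275 (then +2.0000 / +1.1547)
    (7,4) via x @ 0.4200
    (7,5) via y @ 0.7275  # hit
  → r_1 = 0.7275
beam 2: φ=0°, α=150°
  direction (-0.8660, 0.5000); cell (6,4); t to first gridline: x 0.9122, y 1.2600 (then +1.1547 / +2.0000)
    (5,4) via x @ 0.9122
    (5,5) via y @ 1.2600  # hit
  → r_2 = 1.2600
beam 3: φ=90°, α=240°
  direction (-0.5000, -0.8660); cell (6,4); t to first gridline: x 1.5800, y 0.4272 (then +2.0000 / +1.1547)
    (6,3) via y @ 0.4272
    (5,3) via x @ 1.5800
    (5,2) via y @ 1.5819
    (5,1) via y @ 2.7366
    (4,1) via x @ 3.5800  # hit
  → r_3 = 3.5800

ranges = [0.7275, 1.2600, 3.5800]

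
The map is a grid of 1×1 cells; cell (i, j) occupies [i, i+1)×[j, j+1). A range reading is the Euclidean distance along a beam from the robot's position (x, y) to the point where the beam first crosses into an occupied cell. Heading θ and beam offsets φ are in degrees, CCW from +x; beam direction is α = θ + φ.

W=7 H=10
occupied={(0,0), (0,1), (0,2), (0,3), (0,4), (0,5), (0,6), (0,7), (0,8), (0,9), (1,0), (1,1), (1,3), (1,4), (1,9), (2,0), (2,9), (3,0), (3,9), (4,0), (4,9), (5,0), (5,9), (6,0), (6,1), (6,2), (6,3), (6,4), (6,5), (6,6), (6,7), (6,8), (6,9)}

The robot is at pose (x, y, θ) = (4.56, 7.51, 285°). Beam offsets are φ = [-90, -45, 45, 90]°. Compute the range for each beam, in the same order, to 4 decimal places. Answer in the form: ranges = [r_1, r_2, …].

ranges = [3.6856, 5.1200, 1.6628, 1.4908]

beam 1: φ=-90°, α=195°
  cosα=-0.9659 sinα=-0.2588 | (4,7) | tMaxX 0.5798 tMaxY 1.9705 | tΔX 1.0353 tΔY 3.8637
    t=0.5798 [x] (3,7)
    t=1.6150 [x] (2,7)
    t=1.9705 [y] (2,6)
    t=2.6503 [x] (1,6)
    t=3.6856 [x] (0,6) — stop
  → r_1 = 3.6856
beam 2: φ=-45°, α=240°
  cosα=-0.5000 sinα=-0.8660 | (4,7) | tMaxX 1.1200 tMaxY 0.5889 | tΔX 2.0000 tΔY 1.1547
    t=0.5889 [y] (4,6)
    t=1.1200 [x] (3,6)
    t=1.7436 [y] (3,5)
    t=2.8983 [y] (3,4)
    t=3.1200 [x] (2,4)
    t=4.0530 [y] (2,3)
    t=5.1200 [x] (1,3) — stop
  → r_2 = 5.1200
beam 3: φ=45°, α=330°
  cosα=0.8660 sinα=-0.5000 | (4,7) | tMaxX 0.5081 tMaxY 1.0200 | tΔX 1.1547 tΔY 2.0000
    t=0.5081 [x] (5,7)
    t=1.0200 [y] (5,6)
    t=1.6628 [x] (6,6) — stop
  → r_3 = 1.6628
beam 4: φ=90°, α=15°
  cosα=0.9659 sinα=0.2588 | (4,7) | tMaxX 0.4555 tMaxY 1.8932 | tΔX 1.0353 tΔY 3.8637
    t=0.4555 [x] (5,7)
    t=1.4908 [x] (6,7) — stop
  → r_4 = 1.4908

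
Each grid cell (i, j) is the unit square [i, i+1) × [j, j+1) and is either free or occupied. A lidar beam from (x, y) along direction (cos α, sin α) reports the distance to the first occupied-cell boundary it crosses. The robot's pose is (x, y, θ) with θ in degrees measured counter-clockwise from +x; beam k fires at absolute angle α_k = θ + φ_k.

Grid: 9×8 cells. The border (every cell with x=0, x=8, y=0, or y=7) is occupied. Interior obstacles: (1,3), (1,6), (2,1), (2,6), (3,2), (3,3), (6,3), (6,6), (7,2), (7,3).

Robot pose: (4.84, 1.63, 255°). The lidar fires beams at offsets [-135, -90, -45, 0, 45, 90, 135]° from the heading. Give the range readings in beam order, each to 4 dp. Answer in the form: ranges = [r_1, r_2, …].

beam 1: φ=-135°, α=120°
  cosα=-0.5000 sinα=0.8660 | (4,1) | tMaxX 1.6800 tMaxY 0.4272 | tΔX 2.0000 tΔY 1.1547
    t=0.4272 [y] (4,2)
    t=1.5819 [y] (4,3)
    t=1.6800 [x] (3,3) — stop
  → r_1 = 1.6800
beam 2: φ=-90°, α=165°
  cosα=-0.9659 sinα=0.2588 | (4,1) | tMaxX 0.8696 tMaxY 1.4296 | tΔX 1.0353 tΔY 3.8637
    t=0.8696 [x] (3,1)
    t=1.4296 [y] (3,2) — stop
  → r_2 = 1.4296
beam 3: φ=-45°, α=210°
  cosα=-0.8660 sinα=-0.5000 | (4,1) | tMaxX 0.9699 tMaxY 1.2600 | tΔX 1.1547 tΔY 2.0000
    t=0.9699 [x] (3,1)
    t=1.2600 [y] (3,0) — stop
  → r_3 = 1.2600
beam 4: φ=0°, α=255°
  cosα=-0.2588 sinα=-0.9659 | (4,1) | tMaxX 3.2455 tMaxY 0.6522 | tΔX 3.8637 tΔY 1.0353
    t=0.6522 [y] (4,0) — stop
  → r_4 = 0.6522
beam 5: φ=45°, α=300°
  cosα=0.5000 sinα=-0.8660 | (4,1) | tMaxX 0.3200 tMaxY 0.7275 | tΔX 2.0000 tΔY 1.1547
    t=0.3200 [x] (5,1)
    t=0.7275 [y] (5,0) — stop
  → r_5 = 0.7275
beam 6: φ=90°, α=345°
  cosα=0.9659 sinα=-0.2588 | (4,1) | tMaxX 0.1656 tMaxY 2.4341 | tΔX 1.0353 tΔY 3.8637
    t=0.1656 [x] (5,1)
    t=1.2009 [x] (6,1)
    t=2.2362 [x] (7,1)
    t=2.4341 [y] (7,0) — stop
  → r_6 = 2.4341
beam 7: φ=135°, α=30°
  cosα=0.8660 sinα=0.5000 | (4,1) | tMaxX 0.1848 tMaxY 0.7400 | tΔX 1.1547 tΔY 2.0000
    t=0.1848 [x] (5,1)
    t=0.7400 [y] (5,2)
    t=1.3395 [x] (6,2)
    t=2.4942 [x] (7,2) — stop
  → r_7 = 2.4942

ranges = [1.6800, 1.4296, 1.2600, 0.6522, 0.7275, 2.4341, 2.4942]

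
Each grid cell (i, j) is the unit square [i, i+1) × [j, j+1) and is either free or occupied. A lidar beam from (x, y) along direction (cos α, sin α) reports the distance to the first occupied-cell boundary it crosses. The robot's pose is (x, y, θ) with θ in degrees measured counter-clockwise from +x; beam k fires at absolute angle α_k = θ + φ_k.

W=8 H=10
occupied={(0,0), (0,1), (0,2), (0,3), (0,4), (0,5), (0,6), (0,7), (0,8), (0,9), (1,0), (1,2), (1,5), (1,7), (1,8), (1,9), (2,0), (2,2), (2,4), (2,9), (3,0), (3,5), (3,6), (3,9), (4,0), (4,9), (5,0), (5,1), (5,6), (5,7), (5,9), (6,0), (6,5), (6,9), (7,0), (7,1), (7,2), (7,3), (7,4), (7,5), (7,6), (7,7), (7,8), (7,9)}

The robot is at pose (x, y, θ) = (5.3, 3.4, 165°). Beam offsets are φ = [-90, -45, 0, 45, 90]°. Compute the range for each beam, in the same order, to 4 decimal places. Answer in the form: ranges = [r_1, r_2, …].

beam 1: φ=-90°, α=75°
  dir = (cos 75°, sin 75°) = (0.2588, 0.9659); from cell (5,3)
  next x-line at t=2.7046, next y-line at t=0.6212; Δt_x=3.8637, Δt_y=1.0353
    y: enter (5,4) at t=0.6212
    y: enter (5,5) at t=1.6564
    y: enter (5,6) at t=2.6917 ← occupied
  → r_1 = 2.6917
beam 2: φ=-45°, α=120°
  dir = (cos 120°, sin 120°) = (-0.5000, 0.8660); from cell (5,3)
  next x-line at t=0.6000, next y-line at t=0.6928; Δt_x=2.0000, Δt_y=1.1547
    x: enter (4,3) at t=0.6000
    y: enter (4,4) at t=0.6928
    y: enter (4,5) at t=1.8475
    x: enter (3,5) at t=2.6000 ← occupied
  → r_2 = 2.6000
beam 3: φ=0°, α=165°
  dir = (cos 165°, sin 165°) = (-0.9659, 0.2588); from cell (5,3)
  next x-line at t=0.3106, next y-line at t=2.3182; Δt_x=1.0353, Δt_y=3.8637
    x: enter (4,3) at t=0.3106
    x: enter (3,3) at t=1.3459
    y: enter (3,4) at t=2.3182
    x: enter (2,4) at t=2.3811 ← occupied
  → r_3 = 2.3811
beam 4: φ=45°, α=210°
  dir = (cos 210°, sin 210°) = (-0.8660, -0.5000); from cell (5,3)
  next x-line at t=0.3464, next y-line at t=0.8000; Δt_x=1.1547, Δt_y=2.0000
    x: enter (4,3) at t=0.3464
    y: enter (4,2) at t=0.8000
    x: enter (3,2) at t=1.5011
    x: enter (2,2) at t=2.6558 ← occupied
  → r_4 = 2.6558
beam 5: φ=90°, α=255°
  dir = (cos 255°, sin 255°) = (-0.2588, -0.9659); from cell (5,3)
  next x-line at t=1.1591, next y-line at t=0.4141; Δt_x=3.8637, Δt_y=1.0353
    y: enter (5,2) at t=0.4141
    x: enter (4,2) at t=1.1591
    y: enter (4,1) at t=1.4494
    y: enter (4,0) at t=2.4847 ← occupied
  → r_5 = 2.4847

ranges = [2.6917, 2.6000, 2.3811, 2.6558, 2.4847]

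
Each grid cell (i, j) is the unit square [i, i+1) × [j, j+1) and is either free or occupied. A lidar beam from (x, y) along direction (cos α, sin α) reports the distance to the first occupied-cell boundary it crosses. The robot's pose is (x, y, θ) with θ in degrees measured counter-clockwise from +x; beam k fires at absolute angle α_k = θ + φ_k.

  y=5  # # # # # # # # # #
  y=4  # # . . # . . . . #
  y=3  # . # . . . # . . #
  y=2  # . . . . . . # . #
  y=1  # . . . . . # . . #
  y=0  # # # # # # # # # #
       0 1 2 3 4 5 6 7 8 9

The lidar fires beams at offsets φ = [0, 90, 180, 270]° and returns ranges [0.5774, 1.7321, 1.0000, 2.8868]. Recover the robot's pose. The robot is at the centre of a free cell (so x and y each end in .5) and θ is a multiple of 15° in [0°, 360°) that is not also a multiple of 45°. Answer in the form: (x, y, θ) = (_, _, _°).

(x, y, θ) = (5.5, 3.5, 330°)

Candidates: 26 free-cell centres × 16 headings = 416 poses. Raycast each; keep the one whose scan matches to 4 dp.
  (5.5, 1.5, 30°): beam 2 = 2.8868 ≠ 1.7321 ✗
  (3.5, 4.5, 240°): beam 1 = 1.0000 ≠ 0.5774 ✗
  (5.5, 4.5, 255°): beam 1 = 3.6235 ≠ 0.5774 ✗
  …
  (5.5, 3.5, 330°): r_1=0.5774, r_2=1.7321, r_3=1.0000, r_4=2.8868 — all match ✓
No second candidate reproduces the full scan.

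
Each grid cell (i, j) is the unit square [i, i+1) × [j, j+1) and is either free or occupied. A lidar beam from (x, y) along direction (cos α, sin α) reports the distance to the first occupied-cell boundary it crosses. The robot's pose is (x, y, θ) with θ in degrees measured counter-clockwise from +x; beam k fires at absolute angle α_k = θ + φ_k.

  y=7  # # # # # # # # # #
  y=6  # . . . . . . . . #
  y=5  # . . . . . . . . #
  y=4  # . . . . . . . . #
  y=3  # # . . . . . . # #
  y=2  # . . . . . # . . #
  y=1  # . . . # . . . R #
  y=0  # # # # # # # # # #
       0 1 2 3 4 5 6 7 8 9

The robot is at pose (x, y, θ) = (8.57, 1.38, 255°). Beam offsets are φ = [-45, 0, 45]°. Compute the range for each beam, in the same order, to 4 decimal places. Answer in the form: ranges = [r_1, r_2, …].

ranges = [0.7600, 0.3934, 0.4388]

beam 1: φ=-45°, α=210°
  direction (-0.8660, -0.5000); cell (8,1); t to first gridline: x 0.6582, y 0.7600 (then +1.1547 / +2.0000)
    (7,1) via x @ 0.6582
    (7,0) via y @ 0.7600  # hit
  → r_1 = 0.7600
beam 2: φ=0°, α=255°
  direction (-0.2588, -0.9659); cell (8,1); t to first gridline: x 2.2023, y 0.3934 (then +3.8637 / +1.0353)
    (8,0) via y @ 0.3934  # hit
  → r_2 = 0.3934
beam 3: φ=45°, α=300°
  direction (0.5000, -0.8660); cell (8,1); t to first gridline: x 0.8600, y 0.4388 (then +2.0000 / +1.1547)
    (8,0) via y @ 0.4388  # hit
  → r_3 = 0.4388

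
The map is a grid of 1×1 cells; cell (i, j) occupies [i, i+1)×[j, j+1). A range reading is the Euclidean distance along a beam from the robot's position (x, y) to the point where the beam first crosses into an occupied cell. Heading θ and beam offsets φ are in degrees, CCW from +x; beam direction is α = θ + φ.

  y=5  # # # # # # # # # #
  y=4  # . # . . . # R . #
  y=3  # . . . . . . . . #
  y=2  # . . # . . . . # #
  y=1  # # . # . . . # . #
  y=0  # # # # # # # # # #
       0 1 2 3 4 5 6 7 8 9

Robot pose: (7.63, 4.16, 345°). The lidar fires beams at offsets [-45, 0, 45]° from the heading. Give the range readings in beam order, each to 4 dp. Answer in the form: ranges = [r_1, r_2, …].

ranges = [1.3395, 1.4183, 1.5819]

beam 1: φ=-45°, α=300°
  d=(0.5000,-0.8660)  start (7,4)  tX=0.7400 tY=0.1848  stride 1/|dx|=2.0000 1/|dy|=1.1547
    cross y-line → (7,3), t=0.1848
    cross x-line → (8,3), t=0.7400
    cross y-line → (8,2), t=1.3395 (wall)
  → r_1 = 1.3395
beam 2: φ=0°, α=345°
  d=(0.9659,-0.2588)  start (7,4)  tX=0.3831 tY=0.6182  stride 1/|dx|=1.0353 1/|dy|=3.8637
    cross x-line → (8,4), t=0.3831
    cross y-line → (8,3), t=0.6182
    cross x-line → (9,3), t=1.4183 (wall)
  → r_2 = 1.4183
beam 3: φ=45°, α=30°
  d=(0.8660,0.5000)  start (7,4)  tX=0.4272 tY=1.6800  stride 1/|dx|=1.1547 1/|dy|=2.0000
    cross x-line → (8,4), t=0.4272
    cross x-line → (9,4), t=1.5819 (wall)
  → r_3 = 1.5819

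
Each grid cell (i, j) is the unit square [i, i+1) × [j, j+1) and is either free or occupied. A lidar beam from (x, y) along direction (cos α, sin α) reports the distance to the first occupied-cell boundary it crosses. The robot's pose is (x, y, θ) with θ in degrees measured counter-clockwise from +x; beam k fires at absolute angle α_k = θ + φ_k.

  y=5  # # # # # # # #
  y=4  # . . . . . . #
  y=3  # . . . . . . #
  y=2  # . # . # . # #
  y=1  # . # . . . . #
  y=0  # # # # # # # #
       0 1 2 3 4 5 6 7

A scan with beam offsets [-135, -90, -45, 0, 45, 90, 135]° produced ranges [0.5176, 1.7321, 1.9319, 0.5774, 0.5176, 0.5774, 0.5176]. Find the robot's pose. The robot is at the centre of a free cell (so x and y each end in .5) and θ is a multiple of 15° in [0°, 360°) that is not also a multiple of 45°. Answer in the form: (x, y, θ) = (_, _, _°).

The pose lattice has 20·16 = 320 candidates. Test each by forward raycasting.
  (4.5, 4.5, 60°): beam 1 = 1.5529 ≠ 0.5176 ✗
  (1.5, 4.5, 15°): beam 1 = 1.0000 ≠ 0.5176 ✗
  (4.5, 4.5, 165°): beam 1 = 1.0000 ≠ 0.5176 ✗
  (3.5, 4.5, 75°): beam 1 = 1.7321 ≠ 0.5176 ✗
  …
  (6.5, 1.5, 240°): r_1=0.5176, r_2=1.7321, r_3=1.9319, r_4=0.5774, r_5=0.5176, r_6=0.5774, r_7=0.5176 — all match ✓
Only this pose fits every beam.

(x, y, θ) = (6.5, 1.5, 240°)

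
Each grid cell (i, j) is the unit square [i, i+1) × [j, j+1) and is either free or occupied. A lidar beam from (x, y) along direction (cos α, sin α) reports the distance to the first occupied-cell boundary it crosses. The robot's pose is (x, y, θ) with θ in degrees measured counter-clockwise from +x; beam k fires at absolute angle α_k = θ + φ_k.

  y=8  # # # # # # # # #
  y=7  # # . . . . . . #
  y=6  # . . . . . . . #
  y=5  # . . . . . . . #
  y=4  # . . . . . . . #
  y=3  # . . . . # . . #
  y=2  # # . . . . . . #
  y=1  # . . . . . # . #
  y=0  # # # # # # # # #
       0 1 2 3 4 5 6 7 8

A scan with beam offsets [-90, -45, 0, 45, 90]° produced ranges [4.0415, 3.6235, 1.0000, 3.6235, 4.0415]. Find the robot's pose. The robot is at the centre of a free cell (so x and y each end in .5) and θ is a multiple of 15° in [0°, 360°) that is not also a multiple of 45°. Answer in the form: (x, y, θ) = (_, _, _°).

(x, y, θ) = (4.5, 4.5, 330°)

Candidates: 45 free-cell centres × 16 headings = 720 poses. Raycast each; keep the one whose scan matches to 4 dp.
  (4.5, 6.5, 120°): beam 1 = 3.0000 ≠ 4.0415 ✗
  (4.5, 2.5, 330°): beam 1 = 1.7321 ≠ 4.0415 ✗
  (1.5, 3.5, 120°): beam 1 = 7.5056 ≠ 4.0415 ✗
  (1.5, 3.5, 150°): beam 1 = 5.1962 ≠ 4.0415 ✗
  …
  (4.5, 4.5, 330°): r_1=4.0415, r_2=3.6235, r_3=1.0000, r_4=3.6235, r_5=4.0415 — all match ✓
Unique over the lattice → pose = (4.5, 4.5, 330°).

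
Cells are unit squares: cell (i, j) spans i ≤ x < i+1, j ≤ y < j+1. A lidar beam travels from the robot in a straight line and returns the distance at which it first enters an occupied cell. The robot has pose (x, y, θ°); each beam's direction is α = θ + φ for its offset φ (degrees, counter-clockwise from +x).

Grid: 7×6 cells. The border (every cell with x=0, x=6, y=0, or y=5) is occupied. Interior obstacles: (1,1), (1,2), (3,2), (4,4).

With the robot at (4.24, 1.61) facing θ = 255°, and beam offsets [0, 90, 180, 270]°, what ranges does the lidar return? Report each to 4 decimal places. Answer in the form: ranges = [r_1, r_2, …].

beam 1: φ=0°, α=255°
  cosα=-0.2588 sinα=-0.9659 | (4,1) | tMaxX 0.9273 tMaxY 0.6315 | tΔX 3.8637 tΔY 1.0353
    t=0.6315 [y] (4,0) — stop
  → r_1 = 0.6315
beam 2: φ=90°, α=345°
  cosα=0.9659 sinα=-0.2588 | (4,1) | tMaxX 0.7868 tMaxY 2.3569 | tΔX 1.0353 tΔY 3.8637
    t=0.7868 [x] (5,1)
    t=1.8221 [x] (6,1) — stop
  → r_2 = 1.8221
beam 3: φ=180°, α=75°
  cosα=0.2588 sinα=0.9659 | (4,1) | tMaxX 2.9364 tMaxY 0.4038 | tΔX 3.8637 tΔY 1.0353
    t=0.4038 [y] (4,2)
    t=1.4390 [y] (4,3)
    t=2.4743 [y] (4,4) — stop
  → r_3 = 2.4743
beam 4: φ=270°, α=165°
  cosα=-0.9659 sinα=0.2588 | (4,1) | tMaxX 0.2485 tMaxY 1.5068 | tΔX 1.0353 tΔY 3.8637
    t=0.2485 [x] (3,1)
    t=1.2837 [x] (2,1)
    t=1.5068 [y] (2,2)
    t=2.3190 [x] (1,2) — stop
  → r_4 = 2.3190

ranges = [0.6315, 1.8221, 2.4743, 2.3190]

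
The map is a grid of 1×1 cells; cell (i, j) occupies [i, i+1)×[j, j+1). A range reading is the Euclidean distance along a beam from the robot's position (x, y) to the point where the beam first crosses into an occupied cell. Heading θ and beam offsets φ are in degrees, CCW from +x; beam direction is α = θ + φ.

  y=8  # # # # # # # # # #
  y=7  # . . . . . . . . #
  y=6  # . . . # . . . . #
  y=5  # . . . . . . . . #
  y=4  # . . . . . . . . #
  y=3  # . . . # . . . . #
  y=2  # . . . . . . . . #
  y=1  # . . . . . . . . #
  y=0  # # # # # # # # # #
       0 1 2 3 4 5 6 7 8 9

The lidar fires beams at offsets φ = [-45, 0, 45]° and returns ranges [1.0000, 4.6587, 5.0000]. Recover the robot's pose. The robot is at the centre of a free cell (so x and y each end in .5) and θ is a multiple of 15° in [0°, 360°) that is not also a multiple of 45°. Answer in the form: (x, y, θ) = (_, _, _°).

(x, y, θ) = (8.5, 3.5, 105°)

Candidates: 54 free-cell centres × 16 headings = 864 poses. Raycast each; keep the one whose scan matches to 4 dp.
  (5.5, 6.5, 165°): beam 1 = 1.7321 ≠ 1.0000 ✗
  (8.5, 4.5, 165°): beam 1 = 4.0415 ≠ 1.0000 ✗
  (2.5, 1.5, 240°): beam 1 = 1.5529 ≠ 1.0000 ✗
  (3.5, 7.5, 165°): beam 1 = 0.5774 ≠ 1.0000 ✗
  …
  (8.5, 3.5, 105°): r_1=1.0000, r_2=4.6587, r_3=5.0000 — all match ✓
Only this pose fits every beam.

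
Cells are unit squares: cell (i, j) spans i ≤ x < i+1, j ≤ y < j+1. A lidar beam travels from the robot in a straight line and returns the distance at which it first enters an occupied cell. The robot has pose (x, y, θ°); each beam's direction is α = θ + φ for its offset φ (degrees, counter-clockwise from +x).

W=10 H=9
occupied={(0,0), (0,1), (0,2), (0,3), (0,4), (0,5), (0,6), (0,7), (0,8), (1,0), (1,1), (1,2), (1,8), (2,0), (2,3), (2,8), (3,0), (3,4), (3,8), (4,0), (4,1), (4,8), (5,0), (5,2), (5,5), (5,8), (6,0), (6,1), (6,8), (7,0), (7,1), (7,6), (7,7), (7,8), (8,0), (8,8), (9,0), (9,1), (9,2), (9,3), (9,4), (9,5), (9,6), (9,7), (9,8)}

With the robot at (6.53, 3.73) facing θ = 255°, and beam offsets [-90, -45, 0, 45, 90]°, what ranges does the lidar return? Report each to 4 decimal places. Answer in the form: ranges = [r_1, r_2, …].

beam 1: φ=-90°, α=165°
  d=(-0.9659,0.2588)  start (6,3)  tX=0.5487 tY=1.0432  stride 1/|dx|=1.0353 1/|dy|=3.8637
    cross x-line → (5,3), t=0.5487
    cross y-line → (5,4), t=1.0432
    cross x-line → (4,4), t=1.5840
    cross x-line → (3,4), t=2.6192 (wall)
  → r_1 = 2.6192
beam 2: φ=-45°, α=210°
  d=(-0.8660,-0.5000)  start (6,3)  tX=0.6120 tY=1.4600  stride 1/|dx|=1.1547 1/|dy|=2.0000
    cross x-line → (5,3), t=0.6120
    cross y-line → (5,2), t=1.4600 (wall)
  → r_2 = 1.4600
beam 3: φ=0°, α=255°
  d=(-0.2588,-0.9659)  start (6,3)  tX=2.0478 tY=0.7558  stride 1/|dx|=3.8637 1/|dy|=1.0353
    cross y-line → (6,2), t=0.7558
    cross y-line → (6,1), t=1.7910 (wall)
  → r_3 = 1.7910
beam 4: φ=45°, α=300°
  d=(0.5000,-0.8660)  start (6,3)  tX=0.9400 tY=0.8429  stride 1/|dx|=2.0000 1/|dy|=1.1547
    cross y-line → (6,2), t=0.8429
    cross x-line → (7,2), t=0.9400
    cross y-line → (7,1), t=1.9976 (wall)
  → r_4 = 1.9976
beam 5: φ=90°, α=345°
  d=(0.9659,-0.2588)  start (6,3)  tX=0.4866 tY=2.8205  stride 1/|dx|=1.0353 1/|dy|=3.8637
    cross x-line → (7,3), t=0.4866
    cross x-line → (8,3), t=1.5219
    cross x-line → (9,3), t=2.5571 (wall)
  → r_5 = 2.5571

ranges = [2.6192, 1.4600, 1.7910, 1.9976, 2.5571]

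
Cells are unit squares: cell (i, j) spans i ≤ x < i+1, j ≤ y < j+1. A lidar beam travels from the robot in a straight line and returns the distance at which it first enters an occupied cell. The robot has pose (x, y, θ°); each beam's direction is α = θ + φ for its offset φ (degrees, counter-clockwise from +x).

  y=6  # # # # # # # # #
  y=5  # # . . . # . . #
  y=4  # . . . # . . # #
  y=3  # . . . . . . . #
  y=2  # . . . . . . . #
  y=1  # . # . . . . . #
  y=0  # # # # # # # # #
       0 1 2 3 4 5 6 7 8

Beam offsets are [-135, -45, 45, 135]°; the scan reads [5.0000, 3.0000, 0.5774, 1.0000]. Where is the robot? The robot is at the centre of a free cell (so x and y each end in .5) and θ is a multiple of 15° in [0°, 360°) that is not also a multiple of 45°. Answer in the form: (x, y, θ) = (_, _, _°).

Enumerate (i+0.5, j+0.5, θ) over the 30 free cells and 16 admissible headings. For each, cast all 4 beams and compare to the given ranges.
  (6.5, 2.5, 15°): beam 1 = 1.7321 ≠ 5.0000 ✗
  (1.5, 4.5, 195°): beam 1 = 0.5774 ≠ 5.0000 ✗
  (3.5, 2.5, 150°): beam 1 = 4.6587 ≠ 5.0000 ✗
  (5.5, 4.5, 165°): beam 1 = 2.8868 ≠ 5.0000 ✗
  (2.5, 4.5, 330°): beam 1 = 1.5529 ≠ 5.0000 ✗
  …
  (6.5, 4.5, 345°): r_1=5.0000, r_2=3.0000, r_3=0.5774, r_4=1.0000 — all match ✓
Unique over the lattice → pose = (6.5, 4.5, 345°).

(x, y, θ) = (6.5, 4.5, 345°)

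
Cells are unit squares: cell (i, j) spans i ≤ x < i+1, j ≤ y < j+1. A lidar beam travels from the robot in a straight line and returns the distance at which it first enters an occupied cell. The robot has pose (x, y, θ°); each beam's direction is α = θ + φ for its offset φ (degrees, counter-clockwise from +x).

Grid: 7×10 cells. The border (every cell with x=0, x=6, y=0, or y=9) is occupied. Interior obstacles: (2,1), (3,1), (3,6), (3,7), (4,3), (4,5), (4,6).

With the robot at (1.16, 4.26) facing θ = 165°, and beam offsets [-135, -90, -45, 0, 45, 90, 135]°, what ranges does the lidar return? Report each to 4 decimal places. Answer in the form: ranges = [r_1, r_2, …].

beam 1: φ=-135°, α=30°
  dir = (cos 30°, sin 30°) = (0.8660, 0.5000); from cell (1,4)
  next x-line at t=0.9699, next y-line at t=1.4800; Δt_x=1.1547, Δt_y=2.0000
    x: enter (2,4) at t=0.9699
    y: enter (2,5) at t=1.4800
    x: enter (3,5) at t=2.1246
    x: enter (4,5) at t=3.2793 ← occupied
  → r_1 = 3.2793
beam 2: φ=-90°, α=75°
  dir = (cos 75°, sin 75°) = (0.2588, 0.9659); from cell (1,4)
  next x-line at t=3.2455, next y-line at t=0.7661; Δt_x=3.8637, Δt_y=1.0353
    y: enter (1,5) at t=0.7661
    y: enter (1,6) at t=1.8014
    y: enter (1,7) at t=2.8367
    x: enter (2,7) at t=3.2455
    y: enter (2,8) at t=3.8719
    y: enter (2,9) at t=4.9072 ← occupied
  → r_2 = 4.9072
beam 3: φ=-45°, α=120°
  dir = (cos 120°, sin 120°) = (-0.5000, 0.8660); from cell (1,4)
  next x-line at t=0.3200, next y-line at t=0.8545; Δt_x=2.0000, Δt_y=1.1547
    x: enter (0,4) at t=0.3200 ← occupied
  → r_3 = 0.3200
beam 4: φ=0°, α=165°
  dir = (cos 165°, sin 165°) = (-0.9659, 0.2588); from cell (1,4)
  next x-line at t=0.1656, next y-line at t=2.8591; Δt_x=1.0353, Δt_y=3.8637
    x: enter (0,4) at t=0.1656 ← occupied
  → r_4 = 0.1656
beam 5: φ=45°, α=210°
  dir = (cos 210°, sin 210°) = (-0.8660, -0.5000); from cell (1,4)
  next x-line at t=0.1848, next y-line at t=0.5200; Δt_x=1.1547, Δt_y=2.0000
    x: enter (0,4) at t=0.1848 ← occupied
  → r_5 = 0.1848
beam 6: φ=90°, α=255°
  dir = (cos 255°, sin 255°) = (-0.2588, -0.9659); from cell (1,4)
  next x-line at t=0.6182, next y-line at t=0.2692; Δt_x=3.8637, Δt_y=1.0353
    y: enter (1,3) at t=0.2692
    x: enter (0,3) at t=0.6182 ← occupied
  → r_6 = 0.6182
beam 7: φ=135°, α=300°
  dir = (cos 300°, sin 300°) = (0.5000, -0.8660); from cell (1,4)
  next x-line at t=1.6800, next y-line at t=0.3002; Δt_x=2.0000, Δt_y=1.1547
    y: enter (1,3) at t=0.3002
    y: enter (1,2) at t=1.4549
    x: enter (2,2) at t=1.6800
    y: enter (2,1) at t=2.6096 ← occupied
  → r_7 = 2.6096

ranges = [3.2793, 4.9072, 0.3200, 0.1656, 0.1848, 0.6182, 2.6096]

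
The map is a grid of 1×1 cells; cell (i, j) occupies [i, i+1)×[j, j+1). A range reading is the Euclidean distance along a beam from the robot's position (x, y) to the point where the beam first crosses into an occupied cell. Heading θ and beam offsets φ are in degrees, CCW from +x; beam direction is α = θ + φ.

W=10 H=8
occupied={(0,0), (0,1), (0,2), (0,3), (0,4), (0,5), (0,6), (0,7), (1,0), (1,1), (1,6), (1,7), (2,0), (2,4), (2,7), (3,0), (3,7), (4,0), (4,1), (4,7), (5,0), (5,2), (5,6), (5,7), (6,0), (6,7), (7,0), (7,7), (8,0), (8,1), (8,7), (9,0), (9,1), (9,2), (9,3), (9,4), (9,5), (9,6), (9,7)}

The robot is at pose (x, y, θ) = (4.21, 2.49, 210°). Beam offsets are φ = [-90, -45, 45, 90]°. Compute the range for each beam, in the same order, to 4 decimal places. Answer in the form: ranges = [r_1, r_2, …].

ranges = [2.4200, 3.3232, 0.5073, 0.5658]

beam 1: φ=-90°, α=120°
  cosα=-0.5000 sinα=0.8660 | (4,2) | tMaxX 0.4200 tMaxY 0.5889 | tΔX 2.0000 tΔY 1.1547
    t=0.4200 [x] (3,2)
    t=0.5889 [y] (3,3)
    t=1.7436 [y] (3,4)
    t=2.4200 [x] (2,4) — stop
  → r_1 = 2.4200
beam 2: φ=-45°, α=165°
  cosα=-0.9659 sinα=0.2588 | (4,2) | tMaxX 0.2174 tMaxY 1.9705 | tΔX 1.0353 tΔY 3.8637
    t=0.2174 [x] (3,2)
    t=1.2527 [x] (2,2)
    t=1.9705 [y] (2,3)
    t=2.2880 [x] (1,3)
    t=3.3232 [x] (0,3) — stop
  → r_2 = 3.3232
beam 3: φ=45°, α=255°
  cosα=-0.2588 sinα=-0.9659 | (4,2) | tMaxX 0.8114 tMaxY 0.5073 | tΔX 3.8637 tΔY 1.0353
    t=0.5073 [y] (4,1) — stop
  → r_3 = 0.5073
beam 4: φ=90°, α=300°
  cosα=0.5000 sinα=-0.8660 | (4,2) | tMaxX 1.5800 tMaxY 0.5658 | tΔX 2.0000 tΔY 1.1547
    t=0.5658 [y] (4,1) — stop
  → r_4 = 0.5658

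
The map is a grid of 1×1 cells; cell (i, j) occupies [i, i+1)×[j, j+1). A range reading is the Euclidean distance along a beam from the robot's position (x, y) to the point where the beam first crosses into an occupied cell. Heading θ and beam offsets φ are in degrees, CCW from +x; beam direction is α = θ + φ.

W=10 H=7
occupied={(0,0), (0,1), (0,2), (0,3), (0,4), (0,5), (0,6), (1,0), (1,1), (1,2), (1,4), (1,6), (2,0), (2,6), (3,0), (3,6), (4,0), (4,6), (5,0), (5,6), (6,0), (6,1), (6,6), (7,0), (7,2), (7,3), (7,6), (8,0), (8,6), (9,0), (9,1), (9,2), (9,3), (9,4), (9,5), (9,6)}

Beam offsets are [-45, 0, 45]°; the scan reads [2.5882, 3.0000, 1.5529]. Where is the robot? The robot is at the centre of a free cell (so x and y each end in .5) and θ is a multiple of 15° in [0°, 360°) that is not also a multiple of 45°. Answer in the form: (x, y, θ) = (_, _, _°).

(x, y, θ) = (4.5, 4.5, 30°)

Candidates: 34 free-cell centres × 16 headings = 544 poses. Raycast each; keep the one whose scan matches to 4 dp.
  (6.5, 3.5, 60°): beam 1 = 0.5176 ≠ 2.5882 ✗
  (3.5, 2.5, 105°): beam 1 = 4.0415 ≠ 2.5882 ✗
  (1.5, 3.5, 15°): beam 1 = 5.0000 ≠ 2.5882 ✗
  (6.5, 3.5, 195°): beam 1 = 5.0000 ≠ 2.5882 ✗
  …
  (4.5, 4.5, 30°): r_1=2.5882, r_2=3.0000, r_3=1.5529 — all match ✓
No second candidate reproduces the full scan.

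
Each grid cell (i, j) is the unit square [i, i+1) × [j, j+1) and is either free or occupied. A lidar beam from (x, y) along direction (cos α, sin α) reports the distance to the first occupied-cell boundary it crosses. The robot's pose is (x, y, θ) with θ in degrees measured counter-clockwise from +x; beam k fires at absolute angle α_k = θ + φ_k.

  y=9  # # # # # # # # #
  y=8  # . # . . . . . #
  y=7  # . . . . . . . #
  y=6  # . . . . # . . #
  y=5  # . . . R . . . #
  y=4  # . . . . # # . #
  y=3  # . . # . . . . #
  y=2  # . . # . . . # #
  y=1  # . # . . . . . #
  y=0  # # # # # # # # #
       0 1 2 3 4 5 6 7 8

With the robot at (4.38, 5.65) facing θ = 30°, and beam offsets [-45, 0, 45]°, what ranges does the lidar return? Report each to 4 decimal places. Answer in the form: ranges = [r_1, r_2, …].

beam 1: φ=-45°, α=345°
  direction (0.9659, -0.2588); cell (4,5); t to first gridline: x 0.6419, y 2.5114 (then +1.0353 / +3.8637)
    (5,5) via x @ 0.6419
    (6,5) via x @ 1.6771
    (6,4) via y @ 2.5114  # hit
  → r_1 = 2.5114
beam 2: φ=0°, α=30°
  direction (0.8660, 0.5000); cell (4,5); t to first gridline: x 0.7159, y 0.7000 (then +1.1547 / +2.0000)
    (4,6) via y @ 0.7000
    (5,6) via x @ 0.7159  # hit
  → r_2 = 0.7159
beam 3: φ=45°, α=75°
  direction (0.2588, 0.9659); cell (4,5); t to first gridline: x 2.3955, y 0.3623 (then +3.8637 / +1.0353)
    (4,6) via y @ 0.3623
    (4,7) via y @ 1.3976
    (5,7) via x @ 2.3955
    (5,8) via y @ 2.4329
    (5,9) via y @ 3.4682  # hit
  → r_3 = 3.4682

ranges = [2.5114, 0.7159, 3.4682]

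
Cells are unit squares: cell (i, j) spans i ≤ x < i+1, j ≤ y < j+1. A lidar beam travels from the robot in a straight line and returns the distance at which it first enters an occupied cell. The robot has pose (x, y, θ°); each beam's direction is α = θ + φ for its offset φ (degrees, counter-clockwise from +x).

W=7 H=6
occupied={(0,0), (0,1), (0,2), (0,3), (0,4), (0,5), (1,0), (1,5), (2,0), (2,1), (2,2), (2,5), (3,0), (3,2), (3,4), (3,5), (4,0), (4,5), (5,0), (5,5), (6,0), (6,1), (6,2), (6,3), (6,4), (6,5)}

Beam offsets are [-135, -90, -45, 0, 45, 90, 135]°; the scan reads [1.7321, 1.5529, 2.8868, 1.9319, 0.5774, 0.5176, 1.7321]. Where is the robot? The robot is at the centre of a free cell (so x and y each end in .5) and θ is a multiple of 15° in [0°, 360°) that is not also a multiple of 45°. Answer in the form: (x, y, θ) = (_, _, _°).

(x, y, θ) = (4.5, 2.5, 105°)

Enumerate (i+0.5, j+0.5, θ) over the 16 free cells and 16 admissible headings. For each, cast all 7 beams and compare to the given ranges.
  (2.5, 4.5, 330°): beam 1 = 1.5529 ≠ 1.7321 ✗
  (5.5, 3.5, 255°): beam 2 = 1.9319 ≠ 1.5529 ✗
  (4.5, 2.5, 165°): beam 2 = 2.5882 ≠ 1.5529 ✗
  …
  (4.5, 2.5, 105°): r_1=1.7321, r_2=1.5529, r_3=2.8868, r_4=1.9319, r_5=0.5774, r_6=0.5176, r_7=1.7321 — all match ✓
Only this pose fits every beam.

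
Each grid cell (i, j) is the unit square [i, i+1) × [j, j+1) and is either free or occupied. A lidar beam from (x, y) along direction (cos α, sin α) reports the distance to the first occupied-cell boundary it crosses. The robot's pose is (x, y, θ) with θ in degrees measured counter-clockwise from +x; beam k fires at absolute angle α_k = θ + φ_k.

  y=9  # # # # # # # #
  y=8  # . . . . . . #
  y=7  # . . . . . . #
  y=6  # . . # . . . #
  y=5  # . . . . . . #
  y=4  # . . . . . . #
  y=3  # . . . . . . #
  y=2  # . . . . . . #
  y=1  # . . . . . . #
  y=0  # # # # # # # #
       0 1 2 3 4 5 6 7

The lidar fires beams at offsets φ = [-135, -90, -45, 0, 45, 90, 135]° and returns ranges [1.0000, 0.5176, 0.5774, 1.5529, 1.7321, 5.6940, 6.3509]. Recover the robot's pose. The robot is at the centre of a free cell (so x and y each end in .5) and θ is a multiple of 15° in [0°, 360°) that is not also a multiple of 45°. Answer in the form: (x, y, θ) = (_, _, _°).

Candidates: 47 free-cell centres × 16 headings = 752 poses. Raycast each; keep the one whose scan matches to 4 dp.
  (5.5, 8.5, 120°): beam 1 = 1.5529 ≠ 1.0000 ✗
  (1.5, 2.5, 285°): beam 1 = 0.5774 ≠ 1.0000 ✗
  (2.5, 5.5, 105°): beam 1 = 5.1962 ≠ 1.0000 ✗
  …
  (1.5, 2.5, 255°): r_1=1.0000, r_2=0.5176, r_3=0.5774, r_4=1.5529, r_5=1.7321, r_6=5.6940, r_7=6.3509 — all match ✓
No second candidate reproduces the full scan.

(x, y, θ) = (1.5, 2.5, 255°)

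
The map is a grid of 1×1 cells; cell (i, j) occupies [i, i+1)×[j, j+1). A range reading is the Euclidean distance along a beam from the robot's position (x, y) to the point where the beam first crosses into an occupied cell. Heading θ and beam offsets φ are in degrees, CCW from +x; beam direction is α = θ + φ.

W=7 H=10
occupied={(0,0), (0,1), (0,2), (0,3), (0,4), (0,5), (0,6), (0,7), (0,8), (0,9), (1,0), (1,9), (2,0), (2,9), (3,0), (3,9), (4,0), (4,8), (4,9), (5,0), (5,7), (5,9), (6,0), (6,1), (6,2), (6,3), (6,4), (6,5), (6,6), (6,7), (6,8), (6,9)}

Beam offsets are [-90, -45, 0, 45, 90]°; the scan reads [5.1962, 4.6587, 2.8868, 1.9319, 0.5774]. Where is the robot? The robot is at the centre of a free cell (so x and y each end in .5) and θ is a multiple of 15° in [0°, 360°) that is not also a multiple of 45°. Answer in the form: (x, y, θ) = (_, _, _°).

Enumerate (i+0.5, j+0.5, θ) over the 38 free cells and 16 admissible headings. For each, cast all 5 beams and compare to the given ranges.
  (1.5, 5.5, 300°): beam 1 = 0.5774 ≠ 5.1962 ✗
  (2.5, 3.5, 60°): beam 1 = 4.0415 ≠ 5.1962 ✗
  (4.5, 1.5, 120°): beam 1 = 1.7321 ≠ 5.1962 ✗
  (2.5, 3.5, 345°): beam 1 = 2.5882 ≠ 5.1962 ✗
  …
  (5.5, 3.5, 240°): r_1=5.1962, r_2=4.6587, r_3=2.8868, r_4=1.9319, r_5=0.5774 — all match ✓
Only this pose fits every beam.

(x, y, θ) = (5.5, 3.5, 240°)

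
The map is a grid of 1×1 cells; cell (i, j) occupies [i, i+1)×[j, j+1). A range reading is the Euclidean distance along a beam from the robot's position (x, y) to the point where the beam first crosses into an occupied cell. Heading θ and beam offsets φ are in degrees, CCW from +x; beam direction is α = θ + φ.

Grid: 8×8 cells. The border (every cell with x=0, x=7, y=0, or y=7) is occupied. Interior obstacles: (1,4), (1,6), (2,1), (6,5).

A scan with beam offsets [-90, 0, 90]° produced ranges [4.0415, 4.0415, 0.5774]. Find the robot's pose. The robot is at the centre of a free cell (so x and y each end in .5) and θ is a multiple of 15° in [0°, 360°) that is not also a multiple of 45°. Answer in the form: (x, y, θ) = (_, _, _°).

Enumerate (i+0.5, j+0.5, θ) over the 32 free cells and 16 admissible headings. For each, cast all 3 beams and compare to the given ranges.
  (5.5, 4.5, 330°): beam 2 = 1.7321 ≠ 4.0415 ✗
  (2.5, 6.5, 30°): beam 1 = 6.3509 ≠ 4.0415 ✗
  (4.5, 5.5, 150°): beam 1 = 1.7321 ≠ 4.0415 ✗
  (4.5, 2.5, 210°): beam 1 = 5.0000 ≠ 4.0415 ✗
  …
  (4.5, 1.5, 150°): r_1=4.0415, r_2=4.0415, r_3=0.5774 — all match ✓
Unique over the lattice → pose = (4.5, 1.5, 150°).

(x, y, θ) = (4.5, 1.5, 150°)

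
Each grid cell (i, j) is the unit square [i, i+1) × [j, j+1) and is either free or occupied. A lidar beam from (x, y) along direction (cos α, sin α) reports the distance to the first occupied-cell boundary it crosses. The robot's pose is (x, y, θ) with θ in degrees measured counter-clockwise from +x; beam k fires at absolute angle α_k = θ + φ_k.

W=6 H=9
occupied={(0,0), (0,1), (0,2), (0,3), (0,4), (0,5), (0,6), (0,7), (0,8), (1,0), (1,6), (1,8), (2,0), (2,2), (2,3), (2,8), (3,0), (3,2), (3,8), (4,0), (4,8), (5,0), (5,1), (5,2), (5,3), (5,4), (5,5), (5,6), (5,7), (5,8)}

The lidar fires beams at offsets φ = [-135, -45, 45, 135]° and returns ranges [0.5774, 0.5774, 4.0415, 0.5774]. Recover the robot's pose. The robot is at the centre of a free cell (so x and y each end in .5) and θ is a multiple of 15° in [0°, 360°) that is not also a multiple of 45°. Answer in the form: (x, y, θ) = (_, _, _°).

(x, y, θ) = (1.5, 7.5, 285°)

Enumerate (i+0.5, j+0.5, θ) over the 24 free cells and 16 admissible headings. For each, cast all 4 beams and compare to the given ranges.
  (1.5, 3.5, 165°): beam 2 = 1.0000 ≠ 0.5774 ✗
  (4.5, 3.5, 195°): beam 1 = 1.0000 ≠ 0.5774 ✗
  (4.5, 4.5, 120°): beam 1 = 0.5176 ≠ 0.5774 ✗
  (4.5, 4.5, 285°): beam 1 = 3.0000 ≠ 0.5774 ✗
  …
  (1.5, 7.5, 285°): r_1=0.5774, r_2=0.5774, r_3=4.0415, r_4=0.5774 — all match ✓
No second candidate reproduces the full scan.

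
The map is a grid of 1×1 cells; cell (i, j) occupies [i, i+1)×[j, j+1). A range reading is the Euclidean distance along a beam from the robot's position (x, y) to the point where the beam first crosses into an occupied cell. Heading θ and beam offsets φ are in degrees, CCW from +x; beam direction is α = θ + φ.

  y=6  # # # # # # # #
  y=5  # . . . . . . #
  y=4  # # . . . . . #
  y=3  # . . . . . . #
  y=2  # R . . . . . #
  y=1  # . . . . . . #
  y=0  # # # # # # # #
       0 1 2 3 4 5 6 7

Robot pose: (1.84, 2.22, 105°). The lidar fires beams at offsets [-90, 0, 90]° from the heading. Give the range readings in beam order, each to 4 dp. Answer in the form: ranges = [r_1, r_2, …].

beam 1: φ=-90°, α=15°
  cosα=0.9659 sinα=0.2588 | (1,2) | tMaxX 0.1656 tMaxY 3.0137 | tΔX 1.0353 tΔY 3.8637
    t=0.1656 [x] (2,2)
    t=1.2009 [x] (3,2)
    t=2.2362 [x] (4,2)
    t=3.0137 [y] (4,3)
    t=3.2715 [x] (5,3)
    t=4.3067 [x] (6,3)
    t=5.3420 [x] (7,3) — stop
  → r_1 = 5.3420
beam 2: φ=0°, α=105°
  cosα=-0.2588 sinα=0.9659 | (1,2) | tMaxX 3.2455 tMaxY 0.8075 | tΔX 3.8637 tΔY 1.0353
    t=0.8075 [y] (1,3)
    t=1.8428 [y] (1,4) — stop
  → r_2 = 1.8428
beam 3: φ=90°, α=195°
  cosα=-0.9659 sinα=-0.2588 | (1,2) | tMaxX 0.8696 tMaxY 0.8500 | tΔX 1.0353 tΔY 3.8637
    t=0.8500 [y] (1,1)
    t=0.8696 [x] (0,1) — stop
  → r_3 = 0.8696

ranges = [5.3420, 1.8428, 0.8696]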